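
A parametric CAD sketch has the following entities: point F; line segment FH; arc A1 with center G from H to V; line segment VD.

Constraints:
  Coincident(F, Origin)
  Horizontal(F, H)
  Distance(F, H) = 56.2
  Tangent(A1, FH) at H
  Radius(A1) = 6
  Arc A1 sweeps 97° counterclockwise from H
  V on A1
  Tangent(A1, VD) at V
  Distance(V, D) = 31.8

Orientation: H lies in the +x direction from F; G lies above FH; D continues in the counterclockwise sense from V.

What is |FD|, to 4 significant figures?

69.74

F is at the origin; F and H share the same y with |FH| = 56.2 and H on the +x side, so H = (56.20, 0.000). The tangent condition forces GH to be normal to FH, so G = H + (0, 6) = (56.20, 6.000). On A1, H sits at bearing -90° from G; a 97° counterclockwise sweep puts V at bearing 7°, so V = G + 6.0·(cos 7°, sin 7°) = (62.16, 6.731). Tangency of A1 to VD means the radius GV is perpendicular to VD, so VD runs along (−sin 7°, cos 7°); with |VD| = 31.8, D = (58.28, 38.29). Then |FD| = |D − F| = 69.74.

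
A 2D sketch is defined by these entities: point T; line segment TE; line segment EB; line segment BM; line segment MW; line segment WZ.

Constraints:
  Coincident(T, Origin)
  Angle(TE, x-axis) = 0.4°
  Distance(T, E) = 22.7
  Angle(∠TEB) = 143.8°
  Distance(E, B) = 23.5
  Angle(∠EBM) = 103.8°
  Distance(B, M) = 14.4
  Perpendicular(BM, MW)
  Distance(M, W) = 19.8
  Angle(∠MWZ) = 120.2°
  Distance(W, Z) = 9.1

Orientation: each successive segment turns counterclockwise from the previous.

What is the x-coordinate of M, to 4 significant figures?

35.99

T is at the origin; TE runs at 0.4° with length 22.7, so E = (22.70, 0.1585). ∠TEB = 143.8° gives EB at 36.60° from the x-axis; with |EB| = 23.5, B = (41.57, 14.17). ∠EBM = 103.8° gives BM at 112.8° from the x-axis; with |BM| = 14.4, M = (35.99, 27.44). So M.x = 35.99.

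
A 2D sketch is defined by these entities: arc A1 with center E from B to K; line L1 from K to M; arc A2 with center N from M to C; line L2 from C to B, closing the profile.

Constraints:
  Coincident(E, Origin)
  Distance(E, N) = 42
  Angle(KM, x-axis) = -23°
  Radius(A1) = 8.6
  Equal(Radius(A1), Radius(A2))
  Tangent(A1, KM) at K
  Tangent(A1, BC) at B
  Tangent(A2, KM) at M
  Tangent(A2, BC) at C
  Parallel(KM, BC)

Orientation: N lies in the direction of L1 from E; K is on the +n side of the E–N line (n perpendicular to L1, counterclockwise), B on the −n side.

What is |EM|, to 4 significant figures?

42.87

The slot axis is L1's direction at -23.0°, so u = (cos -23.0°, sin -23.0°) = (0.9205, -0.3907) and n = (−sin -23.0°, cos -23.0°) = (0.3907, 0.9205). E is at the origin and N lies 42.0 along u from E, so N = 42.0·u = (38.66, -16.41). Tangency of A1 to both parallel lines with radius 8.6 puts K and B at E ± 8.6·n: K = (3.360, 7.916), B = (-3.360, -7.916). Equal radii place M and C the same way about N: M = N + 8.6·n = (42.02, -8.494), C = N − 8.6·n = (35.30, -24.33). Then |EM| = |M − E| = 42.87.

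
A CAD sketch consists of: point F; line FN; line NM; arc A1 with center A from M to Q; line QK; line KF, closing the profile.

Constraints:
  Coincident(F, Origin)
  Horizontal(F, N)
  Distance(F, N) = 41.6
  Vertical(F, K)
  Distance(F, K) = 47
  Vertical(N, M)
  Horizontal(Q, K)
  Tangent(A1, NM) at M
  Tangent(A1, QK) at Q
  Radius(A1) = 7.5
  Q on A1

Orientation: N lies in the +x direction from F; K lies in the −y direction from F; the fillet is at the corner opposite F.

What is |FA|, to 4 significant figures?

52.18

F is at the origin; FN is horizontal with |FN| = 41.6 and N on the +x side, so N = (41.60, 0.000). FK is vertical with |FK| = 47.0 and K on the −y side, so K = (0.000, -47.00). The virtual corner opposite F is at (41.60, -47.00). A1 meets NM tangentially, so AM is at right angles to NM and A1 meets QK tangentially, so AQ is at right angles to QK, with radius 7.5, so the center A sits 7.5 in from both sides at A = (34.10, -39.50). Then |FA| = |A − F| = 52.18.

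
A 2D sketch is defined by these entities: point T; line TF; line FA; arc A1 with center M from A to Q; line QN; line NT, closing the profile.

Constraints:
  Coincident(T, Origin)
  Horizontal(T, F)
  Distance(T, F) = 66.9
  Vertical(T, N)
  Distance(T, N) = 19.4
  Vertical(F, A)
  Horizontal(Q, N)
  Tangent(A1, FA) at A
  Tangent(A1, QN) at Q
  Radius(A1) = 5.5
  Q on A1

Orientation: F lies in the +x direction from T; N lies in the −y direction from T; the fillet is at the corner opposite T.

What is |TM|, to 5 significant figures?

62.954

TN is vertical with |TN| = 19.4 and N on the −y side, so N = (0.0000, -19.400). The virtual corner opposite T is at (66.900, -19.400). Tangency of A1 to FA means the radius MA is perpendicular to FA and since A1 is tangent to QN there, MQ ⟂ QN, with radius 5.5, so the center M sits 5.5 in from both sides at M = (61.400, -13.900). Then |TM| = |M − T| = 62.954.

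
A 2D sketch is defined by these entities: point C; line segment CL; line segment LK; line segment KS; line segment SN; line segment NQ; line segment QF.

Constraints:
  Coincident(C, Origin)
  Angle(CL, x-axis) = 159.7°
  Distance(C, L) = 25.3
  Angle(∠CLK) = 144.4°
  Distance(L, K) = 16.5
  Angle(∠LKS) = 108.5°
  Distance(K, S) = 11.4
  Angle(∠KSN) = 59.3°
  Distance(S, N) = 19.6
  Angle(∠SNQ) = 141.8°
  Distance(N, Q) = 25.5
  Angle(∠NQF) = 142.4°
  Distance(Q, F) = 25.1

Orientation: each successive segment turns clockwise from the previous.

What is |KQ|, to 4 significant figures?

34.34

C is at the origin; CL runs at 159.7° with length 25.3, so L = (-23.73, 8.777). ∠CLK = 144.4° gives LK at 124.1° from the x-axis; with |LK| = 16.5, K = (-32.98, 22.44). ∠LKS = 108.5° gives KS at 52.60° from the x-axis; with |KS| = 11.4, S = (-26.06, 31.50). ∠KSN = 59.3° gives SN at -68.10° from the x-axis; with |SN| = 19.6, N = (-18.74, 13.31). ∠SNQ = 141.8° gives NQ at -106.3° from the x-axis; with |NQ| = 25.5, Q = (-25.90, -11.16). Then |KQ| = |Q − K| = 34.34.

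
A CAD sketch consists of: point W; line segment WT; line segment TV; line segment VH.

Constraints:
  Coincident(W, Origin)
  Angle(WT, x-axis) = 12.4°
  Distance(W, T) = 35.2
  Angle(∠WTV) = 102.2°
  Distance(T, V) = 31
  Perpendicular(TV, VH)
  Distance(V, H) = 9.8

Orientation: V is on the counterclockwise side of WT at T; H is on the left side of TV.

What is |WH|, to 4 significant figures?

45.64

∠WTV = 102.2°, so TV runs at 12.4° + (180° − 102.2°) = 90.20° from the x-axis; with |TV| = 31.0, V = T + 31.0·(cos 90.20°, sin 90.20°) = (34.27, 38.56). TV ⟂ VH; with |VH| = 9.8 on the left of TV, H = V + 9.8·(-1.000, -0.003491) = (24.47, 38.52). Then |WH| = |H − W| = 45.64.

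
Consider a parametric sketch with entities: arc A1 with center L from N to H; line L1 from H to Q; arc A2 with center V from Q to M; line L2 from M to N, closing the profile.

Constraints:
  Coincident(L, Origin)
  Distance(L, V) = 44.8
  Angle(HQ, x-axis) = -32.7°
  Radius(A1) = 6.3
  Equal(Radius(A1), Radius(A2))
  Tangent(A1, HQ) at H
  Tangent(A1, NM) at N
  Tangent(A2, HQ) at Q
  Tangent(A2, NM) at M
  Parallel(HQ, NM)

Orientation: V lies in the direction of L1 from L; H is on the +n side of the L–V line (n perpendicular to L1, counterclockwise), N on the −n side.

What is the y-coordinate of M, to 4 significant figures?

-29.50

The slot axis is L1's direction at -32.7°, so u = (cos -32.7°, sin -32.7°) = (0.8415, -0.5402) and n = (−sin -32.7°, cos -32.7°) = (0.5402, 0.8415). L is at the origin and V lies 44.8 along u from L, so V = 44.8·u = (37.70, -24.20). Tangency of A1 to both parallel lines with radius 6.3 puts H and N at L ± 6.3·n: H = (3.404, 5.302), N = (-3.404, -5.302). Equal radii place Q and M the same way about V: Q = V + 6.3·n = (41.10, -18.90), M = V − 6.3·n = (34.30, -29.50). So M.y = -29.50.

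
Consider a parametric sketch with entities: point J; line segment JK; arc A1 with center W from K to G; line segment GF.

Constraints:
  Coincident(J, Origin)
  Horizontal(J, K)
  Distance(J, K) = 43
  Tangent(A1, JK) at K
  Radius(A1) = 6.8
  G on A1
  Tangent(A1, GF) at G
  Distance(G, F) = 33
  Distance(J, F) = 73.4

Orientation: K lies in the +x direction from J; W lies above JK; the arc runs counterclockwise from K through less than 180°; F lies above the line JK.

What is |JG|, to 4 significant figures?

48.81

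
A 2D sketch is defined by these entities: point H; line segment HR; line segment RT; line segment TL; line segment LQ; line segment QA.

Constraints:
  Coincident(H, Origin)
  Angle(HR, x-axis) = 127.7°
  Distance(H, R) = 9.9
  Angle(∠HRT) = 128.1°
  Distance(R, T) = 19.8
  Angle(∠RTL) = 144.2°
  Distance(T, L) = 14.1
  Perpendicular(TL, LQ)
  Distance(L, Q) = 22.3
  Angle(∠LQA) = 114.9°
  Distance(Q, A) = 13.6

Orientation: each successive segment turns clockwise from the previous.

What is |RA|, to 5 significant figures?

24.250

H is at the origin; HR runs at 127.7° with length 9.9, so R = (-6.0541, 7.8331). ∠HRT = 128.1° gives RT at 75.800° from the x-axis; with |RT| = 19.8, T = (-1.1970, 27.028). ∠RTL = 144.2° gives TL at 40.000° from the x-axis; with |TL| = 14.1, L = (9.6042, 36.091). The perpendicularity gives LQ at right angles to TL, so LQ runs at -50.000°; with |LQ| = 22.3, Q = (23.938, 19.009). ∠LQA = 114.9° gives QA at -115.10° from the x-axis; with |QA| = 13.6, A = (18.169, 6.6929). Then |RA| = |A − R| = 24.250.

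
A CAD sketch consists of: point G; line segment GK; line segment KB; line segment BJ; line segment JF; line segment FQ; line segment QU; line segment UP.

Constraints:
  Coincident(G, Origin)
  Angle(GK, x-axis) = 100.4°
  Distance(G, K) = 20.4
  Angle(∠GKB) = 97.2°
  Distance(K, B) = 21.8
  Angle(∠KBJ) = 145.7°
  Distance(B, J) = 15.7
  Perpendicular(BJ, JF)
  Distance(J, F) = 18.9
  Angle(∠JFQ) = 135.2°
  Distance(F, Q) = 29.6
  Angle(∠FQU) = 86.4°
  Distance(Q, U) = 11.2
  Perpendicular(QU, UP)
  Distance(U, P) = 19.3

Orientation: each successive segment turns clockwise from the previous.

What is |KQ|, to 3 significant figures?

30.5

G is at the origin; GK runs at 100.4° with length 20.4, so K = (-3.68, 20.1). ∠GKB = 97.2° gives KB at 17.6° from the x-axis; with |KB| = 21.8, B = (17.1, 26.7). ∠KBJ = 145.7° gives BJ at -16.7° from the x-axis; with |BJ| = 15.7, J = (32.1, 22.1). BJ ⟂ JF, so JF runs at -107°; with |JF| = 18.9, F = (26.7, 4.04). ∠JFQ = 135.2° gives FQ at -152° from the x-axis; with |FQ| = 29.6, Q = (0.691, -10.1). Then |KQ| = |Q − K| = 30.5.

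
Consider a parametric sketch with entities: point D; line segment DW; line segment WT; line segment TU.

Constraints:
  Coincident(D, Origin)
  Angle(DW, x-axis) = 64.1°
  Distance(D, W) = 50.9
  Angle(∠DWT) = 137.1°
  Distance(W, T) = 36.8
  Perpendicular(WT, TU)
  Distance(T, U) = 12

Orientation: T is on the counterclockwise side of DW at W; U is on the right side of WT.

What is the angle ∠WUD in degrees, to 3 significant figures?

14.1°

D is at the origin; DW runs at 64.1° with length 50.9, so W = 50.9·(cos 64.1°, sin 64.1°) = (22.2, 45.8). ∠DWT = 137.1°, so WT runs at 64.1° + (180° − 137.1°) = 107° from the x-axis; with |WT| = 36.8, T = W + 36.8·(cos 107°, sin 107°) = (11.5, 81.0). WT is perpendicular to TU; with |TU| = 12.0 on the right of WT, U = T + 12.0·(0.956, 0.292) = (22.9, 84.5). Then cos ∠WUD = UW·UD / (|UW||UD|), giving 14.1°.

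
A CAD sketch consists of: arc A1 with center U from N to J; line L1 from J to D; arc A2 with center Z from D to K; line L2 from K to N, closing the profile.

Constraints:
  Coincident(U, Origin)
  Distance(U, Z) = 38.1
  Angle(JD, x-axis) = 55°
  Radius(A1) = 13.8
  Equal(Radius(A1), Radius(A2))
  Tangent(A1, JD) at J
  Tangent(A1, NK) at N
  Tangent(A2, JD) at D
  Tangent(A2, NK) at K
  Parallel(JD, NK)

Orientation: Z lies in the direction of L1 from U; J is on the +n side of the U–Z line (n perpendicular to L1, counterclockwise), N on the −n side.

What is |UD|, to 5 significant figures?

40.522

The slot axis is L1's direction at 55.0°, so u = (cos 55.0°, sin 55.0°) = (0.57358, 0.81915) and n = (−sin 55.0°, cos 55.0°) = (-0.81915, 0.57358). U is at the origin and Z lies 38.1 along u from U, so Z = 38.1·u = (21.853, 31.210). Tangency of A1 to both parallel lines with radius 13.8 puts J and N at U ± 13.8·n: J = (-11.304, 7.9154), N = (11.304, -7.9154). Equal radii place D and K the same way about Z: D = Z + 13.8·n = (10.549, 39.125), K = Z − 13.8·n = (33.158, 23.294). Then |UD| = |D − U| = 40.522.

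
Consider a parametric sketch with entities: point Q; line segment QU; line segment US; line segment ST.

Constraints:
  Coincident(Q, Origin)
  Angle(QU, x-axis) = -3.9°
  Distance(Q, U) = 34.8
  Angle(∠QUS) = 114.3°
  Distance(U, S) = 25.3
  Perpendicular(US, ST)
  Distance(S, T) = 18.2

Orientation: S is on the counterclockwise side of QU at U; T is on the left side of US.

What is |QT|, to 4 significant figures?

41.86

Q is at the origin; QU runs at -3.9° with length 34.8, so U = 34.8·(cos -3.9°, sin -3.9°) = (34.72, -2.367). ∠QUS = 114.3°, so US runs at -3.9° + (180° − 114.3°) = 61.80° from the x-axis; with |US| = 25.3, S = U + 25.3·(cos 61.80°, sin 61.80°) = (46.67, 19.93). US ⟂ ST; with |ST| = 18.2 on the left of US, T = S + 18.2·(-0.8813, 0.4726) = (30.64, 28.53). Then |QT| = |T − Q| = 41.86.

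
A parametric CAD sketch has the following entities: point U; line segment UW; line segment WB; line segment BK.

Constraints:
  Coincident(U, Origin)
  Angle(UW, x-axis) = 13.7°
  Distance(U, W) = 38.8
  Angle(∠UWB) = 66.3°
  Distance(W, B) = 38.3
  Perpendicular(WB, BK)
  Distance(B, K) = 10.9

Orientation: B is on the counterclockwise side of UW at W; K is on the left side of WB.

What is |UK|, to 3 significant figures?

33.5

U is at the origin; UW runs at 13.7° with length 38.8, so W = 38.8·(cos 13.7°, sin 13.7°) = (37.7, 9.19). ∠UWB = 66.3°, so WB runs at 13.7° + (180° − 66.3°) = 127° from the x-axis; with |WB| = 38.3, B = W + 38.3·(cos 127°, sin 127°) = (14.4, 39.6). WB is perpendicular to BK; with |BK| = 10.9 on the left of WB, K = B + 10.9·(-0.794, -0.607) = (5.77, 33.0). Then |UK| = |K − U| = 33.5.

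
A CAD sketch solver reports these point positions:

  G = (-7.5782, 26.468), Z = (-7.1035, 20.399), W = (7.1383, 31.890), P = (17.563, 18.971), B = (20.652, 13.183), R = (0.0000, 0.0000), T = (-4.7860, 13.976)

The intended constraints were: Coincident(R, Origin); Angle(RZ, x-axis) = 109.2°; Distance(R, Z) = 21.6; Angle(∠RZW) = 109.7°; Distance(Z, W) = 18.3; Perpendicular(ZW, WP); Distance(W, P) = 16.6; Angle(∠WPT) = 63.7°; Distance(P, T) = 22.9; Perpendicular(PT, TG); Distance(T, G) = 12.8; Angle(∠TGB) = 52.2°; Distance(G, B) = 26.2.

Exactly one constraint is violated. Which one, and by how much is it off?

Distance(G, B) = 26.2 — off by 5.00.

R = (0.00, 0.00) ✓; RZ at 109.2° ✓; |RZ| = 21.60 ✓; ∠RZW = 109.7° ✓; |ZW| = 18.30 ✓; ∠(ZW, WP) = 90.00° ✓; |WP| = 16.60 ✓; ∠WPT = 63.70° ✓; |PT| = 22.90 ✓; ∠(PT, TG) = 90.00° ✓; |TG| = 12.80 ✓; ∠TGB = 52.20° ✓; |GB| = 31.20 ✗.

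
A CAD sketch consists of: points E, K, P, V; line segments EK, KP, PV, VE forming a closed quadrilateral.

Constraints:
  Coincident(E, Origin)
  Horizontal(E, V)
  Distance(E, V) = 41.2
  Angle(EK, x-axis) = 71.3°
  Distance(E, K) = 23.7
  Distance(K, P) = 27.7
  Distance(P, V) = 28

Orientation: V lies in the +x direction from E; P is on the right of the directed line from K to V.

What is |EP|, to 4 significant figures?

14.34

E is at the origin; EV is horizontal with |EV| = 41.2 and V in +x, so V = (41.2, 0). EK runs at 71.3° with |EK| = 23.7, so K = (7.599, 22.45). P is determined by |KP| = 27.7 and |PV| = 28.0 together: it lies at the intersection of circle(K, 27.7) and circle(V, 28.0). With |KV| = 40.41, the foot of the radical line on KV is 20.00 from K and the perpendicular offset is √(27.7² − 20.00²) = 19.17. Taking the right-of-KV solution: P = (13.58, -4.598).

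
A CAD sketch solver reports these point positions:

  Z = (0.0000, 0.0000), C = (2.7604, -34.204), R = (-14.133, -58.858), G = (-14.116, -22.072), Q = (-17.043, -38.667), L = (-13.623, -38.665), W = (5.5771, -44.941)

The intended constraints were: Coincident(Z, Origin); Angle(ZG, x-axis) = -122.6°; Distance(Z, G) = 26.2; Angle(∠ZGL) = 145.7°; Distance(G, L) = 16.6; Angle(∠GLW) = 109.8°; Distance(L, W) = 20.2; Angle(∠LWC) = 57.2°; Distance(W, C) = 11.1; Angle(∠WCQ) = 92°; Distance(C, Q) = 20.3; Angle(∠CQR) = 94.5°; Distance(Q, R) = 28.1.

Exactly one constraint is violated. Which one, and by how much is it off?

Distance(Q, R) = 28.1 — off by 7.70.

Z = (0.00, 0.00) ✓; ZG at -122.6° ✓; |ZG| = 26.20 ✓; ∠ZGL = 145.7° ✓; |GL| = 16.60 ✓; ∠GLW = 109.8° ✓; |LW| = 20.20 ✓; ∠LWC = 57.20° ✓; |WC| = 11.10 ✓; ∠WCQ = 92.00° ✓; |CQ| = 20.30 ✓; ∠CQR = 94.50° ✓; |QR| = 20.40 ✗.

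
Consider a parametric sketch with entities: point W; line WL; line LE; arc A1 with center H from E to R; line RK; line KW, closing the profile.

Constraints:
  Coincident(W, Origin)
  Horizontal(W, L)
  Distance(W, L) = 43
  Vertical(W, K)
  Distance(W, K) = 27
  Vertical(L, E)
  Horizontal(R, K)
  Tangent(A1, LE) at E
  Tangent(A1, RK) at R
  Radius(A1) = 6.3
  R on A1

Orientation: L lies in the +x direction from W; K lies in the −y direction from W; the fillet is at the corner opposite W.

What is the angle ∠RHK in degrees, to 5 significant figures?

80.259°

The virtual corner opposite W is at (43.000, -27.000). A1 meets LE tangentially, so HE is at right angles to LE and since A1 is tangent to RK there, HR ⟂ RK, with radius 6.3, so the center H sits 6.3 in from both sides at H = (36.700, -20.700). That places the tangent points at E = (43.000, -20.700) on LE and R = (36.700, -27.000) on RK. Then cos ∠RHK = HR·HK / (|HR||HK|), giving 80.259°.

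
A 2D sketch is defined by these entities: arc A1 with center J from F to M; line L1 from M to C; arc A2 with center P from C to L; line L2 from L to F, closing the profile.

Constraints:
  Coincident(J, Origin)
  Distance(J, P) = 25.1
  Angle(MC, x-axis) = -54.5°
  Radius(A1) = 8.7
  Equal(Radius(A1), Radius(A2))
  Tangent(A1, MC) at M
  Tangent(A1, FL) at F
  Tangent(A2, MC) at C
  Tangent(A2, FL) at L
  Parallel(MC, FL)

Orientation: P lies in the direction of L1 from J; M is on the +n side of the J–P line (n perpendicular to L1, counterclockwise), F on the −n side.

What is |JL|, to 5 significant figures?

26.565

The slot axis is L1's direction at -54.5°, so u = (cos -54.5°, sin -54.5°) = (0.58070, -0.81412) and n = (−sin -54.5°, cos -54.5°) = (0.81412, 0.58070). J is at the origin and P lies 25.1 along u from J, so P = 25.1·u = (14.576, -20.434). Tangency of A1 to both parallel lines with radius 8.7 puts M and F at J ± 8.7·n: M = (7.0828, 5.0521), F = (-7.0828, -5.0521). Equal radii place C and L the same way about P: C = P + 8.7·n = (21.658, -15.382), L = P − 8.7·n = (7.4928, -25.486). Then |JL| = |L − J| = 26.565.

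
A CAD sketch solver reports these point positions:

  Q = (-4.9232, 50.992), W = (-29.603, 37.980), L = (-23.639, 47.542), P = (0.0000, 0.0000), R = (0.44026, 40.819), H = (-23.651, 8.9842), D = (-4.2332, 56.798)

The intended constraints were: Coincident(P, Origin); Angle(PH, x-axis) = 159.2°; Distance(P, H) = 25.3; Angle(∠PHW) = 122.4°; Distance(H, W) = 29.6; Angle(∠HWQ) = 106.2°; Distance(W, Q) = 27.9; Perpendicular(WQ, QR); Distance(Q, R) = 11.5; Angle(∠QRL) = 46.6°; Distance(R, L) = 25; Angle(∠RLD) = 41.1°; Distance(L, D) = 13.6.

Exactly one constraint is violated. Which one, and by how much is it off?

Distance(L, D) = 13.6 — off by 7.90.

P = (0.00, 0.00) ✓; PH at 159.2° ✓; |PH| = 25.30 ✓; ∠PHW = 122.4° ✓; |HW| = 29.60 ✓; ∠HWQ = 106.2° ✓; |WQ| = 27.90 ✓; ∠(WQ, QR) = 90.00° ✓; |QR| = 11.50 ✓; ∠QRL = 46.60° ✓; |RL| = 25.00 ✓; ∠RLD = 41.10° ✓; |LD| = 21.50 ✗.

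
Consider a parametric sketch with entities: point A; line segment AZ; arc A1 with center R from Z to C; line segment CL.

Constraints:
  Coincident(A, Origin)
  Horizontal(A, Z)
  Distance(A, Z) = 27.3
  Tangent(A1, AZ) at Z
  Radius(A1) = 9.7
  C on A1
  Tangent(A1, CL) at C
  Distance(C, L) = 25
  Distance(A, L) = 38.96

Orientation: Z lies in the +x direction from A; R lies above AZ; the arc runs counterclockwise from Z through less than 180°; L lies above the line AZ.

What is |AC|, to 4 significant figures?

38.10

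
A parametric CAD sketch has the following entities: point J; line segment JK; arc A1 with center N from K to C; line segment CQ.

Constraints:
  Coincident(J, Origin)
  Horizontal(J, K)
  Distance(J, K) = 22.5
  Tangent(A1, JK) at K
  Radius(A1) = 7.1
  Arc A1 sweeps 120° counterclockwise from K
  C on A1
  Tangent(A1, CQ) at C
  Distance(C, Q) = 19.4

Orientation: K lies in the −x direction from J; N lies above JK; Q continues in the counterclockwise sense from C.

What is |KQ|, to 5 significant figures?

27.680

J is at the origin; J and K share the same y with |JK| = 22.5 and K on the −x side, so K = (-22.500, 0.0000). A1 meets JK tangentially, so NK is at right angles to JK, so N = K + (0, 7.1) = (-22.500, 7.1000). On A1, K sits at bearing -90° from N; a 120° counterclockwise sweep puts C at bearing 30°, so C = N + 7.1·(cos 30°, sin 30°) = (-16.351, 10.650). Tangency of A1 to CQ means the radius NC is perpendicular to CQ, so CQ runs along (−sin 30°, cos 30°); with |CQ| = 19.4, Q = (-26.051, 27.451). Then |KQ| = |Q − K| = 27.680.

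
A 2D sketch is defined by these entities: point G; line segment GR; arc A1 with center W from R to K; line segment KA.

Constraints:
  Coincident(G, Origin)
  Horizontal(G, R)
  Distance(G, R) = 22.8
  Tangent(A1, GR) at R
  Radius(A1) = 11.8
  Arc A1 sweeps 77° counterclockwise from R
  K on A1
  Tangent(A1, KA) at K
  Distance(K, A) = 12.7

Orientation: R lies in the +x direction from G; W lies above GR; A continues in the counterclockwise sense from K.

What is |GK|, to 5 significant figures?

35.496

G is at the origin; GR is horizontal with |GR| = 22.8 and R on the +x side, so R = (22.800, 0.0000). Since A1 is tangent to GR there, WR ⟂ GR, so W = R + (0, 11.8) = (22.800, 11.800). On A1, R sits at bearing -90° from W; a 77° counterclockwise sweep puts K at bearing -13°, so K = W + 11.8·(cos -13°, sin -13°) = (34.298, 9.1456). Then |GK| = |K − G| = 35.496.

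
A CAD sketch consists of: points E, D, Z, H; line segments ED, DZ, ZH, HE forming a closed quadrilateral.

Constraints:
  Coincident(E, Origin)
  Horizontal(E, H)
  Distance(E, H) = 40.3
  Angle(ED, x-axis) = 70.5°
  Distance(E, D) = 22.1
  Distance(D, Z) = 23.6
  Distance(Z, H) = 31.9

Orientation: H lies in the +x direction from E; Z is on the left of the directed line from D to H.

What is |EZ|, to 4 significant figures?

41.77

E is at the origin; E and H share the same y with |EH| = 40.3 and H in +x, so H = (40.3, 0). ED runs at 70.5° with |ED| = 22.1, so D = (7.377, 20.83). Z is determined by |DZ| = 23.6 and |ZH| = 31.9 together: it lies at the intersection of circle(D, 23.6) and circle(H, 31.9). With |DH| = 38.96, the foot of the radical line on DH is 13.57 from D and the perpendicular offset is √(23.6² − 13.57²) = 19.31. Taking the left-of-DH solution: Z = (29.17, 29.89).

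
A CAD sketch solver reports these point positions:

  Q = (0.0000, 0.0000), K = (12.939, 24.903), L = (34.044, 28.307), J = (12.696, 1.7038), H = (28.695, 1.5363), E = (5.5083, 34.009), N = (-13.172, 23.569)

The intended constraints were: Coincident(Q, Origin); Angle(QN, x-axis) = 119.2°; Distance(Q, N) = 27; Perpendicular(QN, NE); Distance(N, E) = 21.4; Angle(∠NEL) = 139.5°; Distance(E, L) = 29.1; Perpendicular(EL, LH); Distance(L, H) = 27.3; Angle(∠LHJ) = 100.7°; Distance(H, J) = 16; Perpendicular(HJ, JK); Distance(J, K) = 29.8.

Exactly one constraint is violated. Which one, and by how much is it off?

Distance(J, K) = 29.8 — off by 6.60.

Q = (0.00, 0.00) ✓; QN at 119.2° ✓; |QN| = 27.00 ✓; ∠(QN, NE) = 90.00° ✓; |NE| = 21.40 ✓; ∠NEL = 139.5° ✓; |EL| = 29.10 ✓; ∠(EL, LH) = 90.00° ✓; |LH| = 27.30 ✓; ∠LHJ = 100.7° ✓; |HJ| = 16.00 ✓; ∠(HJ, JK) = 90.00° ✓; |JK| = 23.20 ✗.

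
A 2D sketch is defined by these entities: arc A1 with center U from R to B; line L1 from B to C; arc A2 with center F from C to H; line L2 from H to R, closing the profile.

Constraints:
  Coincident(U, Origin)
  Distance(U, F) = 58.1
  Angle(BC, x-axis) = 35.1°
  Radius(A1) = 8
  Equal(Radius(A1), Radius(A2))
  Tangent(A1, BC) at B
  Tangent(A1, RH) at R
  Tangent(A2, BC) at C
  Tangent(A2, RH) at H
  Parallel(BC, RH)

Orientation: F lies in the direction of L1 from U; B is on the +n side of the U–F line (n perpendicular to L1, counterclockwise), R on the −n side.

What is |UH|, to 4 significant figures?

58.65

The slot axis is L1's direction at 35.1°, so u = (cos 35.1°, sin 35.1°) = (0.8181, 0.5750) and n = (−sin 35.1°, cos 35.1°) = (-0.5750, 0.8181). U is at the origin and F lies 58.1 along u from U, so F = 58.1·u = (47.53, 33.41). Tangency of A1 to both parallel lines with radius 8.0 puts B and R at U ± 8.0·n: B = (-4.600, 6.545), R = (4.600, -6.545). Equal radii place C and H the same way about F: C = F + 8.0·n = (42.93, 39.95), H = F − 8.0·n = (52.13, 26.86). Then |UH| = |H − U| = 58.65.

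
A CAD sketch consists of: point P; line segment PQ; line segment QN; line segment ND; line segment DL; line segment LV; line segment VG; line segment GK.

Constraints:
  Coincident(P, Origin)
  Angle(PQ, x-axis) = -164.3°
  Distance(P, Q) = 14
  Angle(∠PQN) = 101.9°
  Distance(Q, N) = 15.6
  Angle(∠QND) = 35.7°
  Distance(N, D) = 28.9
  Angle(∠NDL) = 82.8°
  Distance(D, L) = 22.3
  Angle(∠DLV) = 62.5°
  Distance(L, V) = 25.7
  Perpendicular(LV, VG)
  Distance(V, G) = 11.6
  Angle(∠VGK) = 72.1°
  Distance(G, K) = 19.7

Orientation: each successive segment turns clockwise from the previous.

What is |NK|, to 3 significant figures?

27.2

LV ⟂ VG, so VG runs at 28.6°; with |VG| = 11.6, G = (-9.44, 6.66). ∠VGK = 72.1° gives GK at -79.3° from the x-axis; with |GK| = 19.7, K = (-5.78, -12.7). Then |NK| = |K − N| = 27.2.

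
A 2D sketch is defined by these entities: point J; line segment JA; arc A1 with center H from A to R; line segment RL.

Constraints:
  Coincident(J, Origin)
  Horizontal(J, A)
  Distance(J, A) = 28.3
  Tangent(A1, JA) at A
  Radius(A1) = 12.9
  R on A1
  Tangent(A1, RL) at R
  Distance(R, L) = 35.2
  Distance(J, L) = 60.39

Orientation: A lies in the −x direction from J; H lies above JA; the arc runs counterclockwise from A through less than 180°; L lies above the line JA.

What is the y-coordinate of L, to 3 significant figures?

50.0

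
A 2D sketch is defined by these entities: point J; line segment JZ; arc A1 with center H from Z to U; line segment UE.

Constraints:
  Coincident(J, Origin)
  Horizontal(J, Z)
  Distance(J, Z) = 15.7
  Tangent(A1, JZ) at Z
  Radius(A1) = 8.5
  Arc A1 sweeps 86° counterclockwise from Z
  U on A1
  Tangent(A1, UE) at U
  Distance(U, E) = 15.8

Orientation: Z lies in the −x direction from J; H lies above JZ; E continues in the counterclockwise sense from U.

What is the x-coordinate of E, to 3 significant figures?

-6.12

J is at the origin; J and Z share the same y with |JZ| = 15.7 and Z on the −x side, so Z = (-15.7, 0.00). A1 meets JZ tangentially, so HZ is at right angles to JZ, so H = Z + (0, 8.5) = (-15.7, 8.50). On A1, Z sits at bearing -90° from H; an 86° counterclockwise sweep puts U at bearing -4°, so U = H + 8.5·(cos -4°, sin -4°) = (-7.22, 7.91). The tangent condition forces HU to be normal to UE, so UE runs along (−sin -4°, cos -4°); with |UE| = 15.8, E = (-6.12, 23.7). So E.x = -6.12.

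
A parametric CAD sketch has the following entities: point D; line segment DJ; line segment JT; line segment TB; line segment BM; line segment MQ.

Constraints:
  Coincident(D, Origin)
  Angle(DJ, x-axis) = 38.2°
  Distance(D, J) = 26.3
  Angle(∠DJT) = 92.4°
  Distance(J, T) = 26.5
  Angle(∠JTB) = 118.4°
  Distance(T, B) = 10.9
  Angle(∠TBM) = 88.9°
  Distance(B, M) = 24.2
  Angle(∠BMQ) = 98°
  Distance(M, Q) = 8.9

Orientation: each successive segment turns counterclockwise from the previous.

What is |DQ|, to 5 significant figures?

14.244

∠TBM = 88.9° gives BM at -81.500° from the x-axis; with |BM| = 24.2, M = (-2.0656, 12.419). ∠BMQ = 98.0° gives MQ at 0.50000° from the x-axis; with |MQ| = 8.9, Q = (6.8341, 12.497). Then |DQ| = |Q − D| = 14.244.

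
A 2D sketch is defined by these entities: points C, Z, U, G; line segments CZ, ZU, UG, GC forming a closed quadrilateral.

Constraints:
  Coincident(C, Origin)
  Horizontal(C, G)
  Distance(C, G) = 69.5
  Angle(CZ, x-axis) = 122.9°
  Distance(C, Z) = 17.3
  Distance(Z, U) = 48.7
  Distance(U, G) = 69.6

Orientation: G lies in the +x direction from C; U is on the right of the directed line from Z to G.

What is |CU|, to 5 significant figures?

32.065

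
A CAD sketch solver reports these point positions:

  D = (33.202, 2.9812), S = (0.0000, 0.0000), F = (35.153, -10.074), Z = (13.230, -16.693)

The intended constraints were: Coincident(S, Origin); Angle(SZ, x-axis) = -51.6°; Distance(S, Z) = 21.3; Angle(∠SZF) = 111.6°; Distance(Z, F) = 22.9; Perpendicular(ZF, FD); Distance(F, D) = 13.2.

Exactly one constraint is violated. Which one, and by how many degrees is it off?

Perpendicular(ZF, FD) — off by 8.30°.

S = (0.00, 0.00) ✓; SZ at -51.60° ✓; |SZ| = 21.30 ✓; ∠SZF = 111.6° ✓; |ZF| = 22.90 ✓; ∠(ZF, FD) = 81.70° ✗; |FD| = 13.20 ✓.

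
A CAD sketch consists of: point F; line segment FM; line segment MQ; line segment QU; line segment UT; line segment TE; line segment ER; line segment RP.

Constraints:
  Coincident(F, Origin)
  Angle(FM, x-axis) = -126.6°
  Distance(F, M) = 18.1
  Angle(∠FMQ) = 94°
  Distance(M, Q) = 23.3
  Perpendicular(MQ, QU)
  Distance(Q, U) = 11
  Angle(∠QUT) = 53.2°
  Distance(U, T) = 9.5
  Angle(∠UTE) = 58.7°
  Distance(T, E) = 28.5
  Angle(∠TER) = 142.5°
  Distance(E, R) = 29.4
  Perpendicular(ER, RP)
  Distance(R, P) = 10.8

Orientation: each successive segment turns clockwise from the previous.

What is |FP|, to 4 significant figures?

69.00

F is at the origin; FM runs at -126.6° with length 18.1, so M = (-10.79, -14.53). ∠FMQ = 94.0° gives MQ at 147.4° from the x-axis; with |MQ| = 23.3, Q = (-30.42, -1.978). The perpendicularity gives QU at right angles to MQ, so QU runs at 57.40°; with |QU| = 11.0, U = (-24.49, 7.289). ∠QUT = 53.2° gives UT at -69.40° from the x-axis; with |UT| = 9.5, T = (-21.15, -1.603). ∠UTE = 58.7° gives TE at 169.3° from the x-axis; with |TE| = 28.5, E = (-49.16, 3.688). ∠TER = 142.5° gives ER at 131.8° from the x-axis; with |ER| = 29.4, R = (-68.75, 25.61). ER ⟂ RP, so RP runs at 41.80°; with |RP| = 10.8, P = (-60.70, 32.80). Then |FP| = |P − F| = 69.00.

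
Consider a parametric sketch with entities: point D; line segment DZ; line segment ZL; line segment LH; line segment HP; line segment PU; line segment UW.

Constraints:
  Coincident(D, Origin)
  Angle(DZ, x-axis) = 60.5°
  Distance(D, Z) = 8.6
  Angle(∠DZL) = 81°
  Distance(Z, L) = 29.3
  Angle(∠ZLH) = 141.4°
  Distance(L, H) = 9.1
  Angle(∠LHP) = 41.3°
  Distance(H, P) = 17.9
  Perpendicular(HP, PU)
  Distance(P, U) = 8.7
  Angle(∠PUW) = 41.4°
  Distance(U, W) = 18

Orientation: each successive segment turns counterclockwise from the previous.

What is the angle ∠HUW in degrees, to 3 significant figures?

22.7°

HP is perpendicular to PU, so PU runs at 66.8°; with |PU| = 8.7, U = (-12.0, 15.9). ∠PUW = 41.4° gives UW at -155° from the x-axis; with |UW| = 18.0, W = (-28.2, 8.14). Then cos ∠HUW = UH·UW / (|UH||UW|), giving 22.7°.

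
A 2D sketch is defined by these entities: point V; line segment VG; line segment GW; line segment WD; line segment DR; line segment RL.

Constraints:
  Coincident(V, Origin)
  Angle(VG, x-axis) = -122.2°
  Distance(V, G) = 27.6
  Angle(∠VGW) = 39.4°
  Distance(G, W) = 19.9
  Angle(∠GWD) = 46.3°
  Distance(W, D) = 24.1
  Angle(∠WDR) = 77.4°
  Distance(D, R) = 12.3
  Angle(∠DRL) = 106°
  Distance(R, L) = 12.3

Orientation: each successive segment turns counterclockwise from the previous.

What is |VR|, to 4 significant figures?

26.96

∠GWD = 46.3° gives WD at 152.1° from the x-axis; with |WD| = 24.1, D = (-17.12, -5.796). ∠WDR = 77.4° gives DR at -105.3° from the x-axis; with |DR| = 12.3, R = (-20.37, -17.66). Then |VR| = |R − V| = 26.96.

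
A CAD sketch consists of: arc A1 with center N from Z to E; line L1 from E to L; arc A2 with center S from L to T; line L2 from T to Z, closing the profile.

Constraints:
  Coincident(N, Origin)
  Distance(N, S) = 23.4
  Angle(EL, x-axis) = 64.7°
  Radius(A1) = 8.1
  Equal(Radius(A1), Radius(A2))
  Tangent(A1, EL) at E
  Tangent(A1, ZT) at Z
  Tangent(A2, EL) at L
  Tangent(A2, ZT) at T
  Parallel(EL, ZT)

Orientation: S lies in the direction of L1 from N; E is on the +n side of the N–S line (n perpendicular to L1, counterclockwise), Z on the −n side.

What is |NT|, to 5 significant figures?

24.762

The slot axis is L1's direction at 64.7°, so u = (cos 64.7°, sin 64.7°) = (0.42736, 0.90408) and n = (−sin 64.7°, cos 64.7°) = (-0.90408, 0.42736). N is at the origin and S lies 23.4 along u from N, so S = 23.4·u = (10.000, 21.156). Tangency of A1 to both parallel lines with radius 8.1 puts E and Z at N ± 8.1·n: E = (-7.3231, 3.4616), Z = (7.3231, -3.4616). Equal radii place L and T the same way about S: L = S + 8.1·n = (2.6771, 24.617), T = S − 8.1·n = (17.323, 17.694). Then |NT| = |T − N| = 24.762.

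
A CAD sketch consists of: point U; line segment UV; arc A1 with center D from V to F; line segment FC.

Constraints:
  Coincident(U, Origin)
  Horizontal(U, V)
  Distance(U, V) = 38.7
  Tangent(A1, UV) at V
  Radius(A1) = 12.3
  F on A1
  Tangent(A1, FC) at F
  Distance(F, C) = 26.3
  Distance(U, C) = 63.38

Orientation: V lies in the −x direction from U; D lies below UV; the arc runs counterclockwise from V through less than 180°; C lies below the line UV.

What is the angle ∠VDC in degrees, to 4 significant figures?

157.3°

U is at the origin; UV is horizontal with |UV| = 38.7 and V on the −x side, so V = (-38.70, 0.000). A1 meets UV tangentially, so DV is at right angles to UV, so D = V + (0, -12.3) = (-38.70, -12.30). Since DF ⟂ FC (tangency), |DC| = √(12.3² + 26.3²) = 29.03 regardless of where F sits on A1. So C lies on both circle(U, 63.38) and circle(D, 29.03); the below-UV intersection is C = (-49.89, -39.09). F is the foot of the tangent from C: F = (-50.99, -12.81).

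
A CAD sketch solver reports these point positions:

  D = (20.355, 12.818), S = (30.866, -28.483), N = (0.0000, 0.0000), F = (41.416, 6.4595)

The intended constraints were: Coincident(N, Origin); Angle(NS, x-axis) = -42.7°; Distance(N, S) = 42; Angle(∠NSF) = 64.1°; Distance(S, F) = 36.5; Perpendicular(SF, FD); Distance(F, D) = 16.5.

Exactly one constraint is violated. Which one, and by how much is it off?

Distance(F, D) = 16.5 — off by 5.50.

N = (0.00, 0.00) ✓; NS at -42.70° ✓; |NS| = 42.00 ✓; ∠NSF = 64.10° ✓; |SF| = 36.50 ✓; ∠(SF, FD) = 90.00° ✓; |FD| = 22.00 ✗.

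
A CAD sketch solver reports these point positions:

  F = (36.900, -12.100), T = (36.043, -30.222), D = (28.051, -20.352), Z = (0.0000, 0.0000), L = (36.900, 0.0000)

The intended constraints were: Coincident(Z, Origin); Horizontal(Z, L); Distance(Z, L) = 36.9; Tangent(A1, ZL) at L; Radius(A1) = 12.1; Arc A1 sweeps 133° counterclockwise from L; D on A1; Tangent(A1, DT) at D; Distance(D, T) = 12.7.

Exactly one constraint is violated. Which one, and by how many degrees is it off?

Tangent(A1, DT) at D — off by 4.00°.

Z = (0.00, 0.00) ✓; Z.y = 0.00, L.y = 0.00 ✓; |ZL| = 36.90 ✓; ∠(FL, LZ) = 90.00° ✓; |FL| = 12.10 ✓; bearing(F→D) − bearing(F→L) = 133.0° ✓; |FD| = 12.10 ✓; ∠(FD, DT) = 94.00° ✗; |DT| = 12.70 ✓.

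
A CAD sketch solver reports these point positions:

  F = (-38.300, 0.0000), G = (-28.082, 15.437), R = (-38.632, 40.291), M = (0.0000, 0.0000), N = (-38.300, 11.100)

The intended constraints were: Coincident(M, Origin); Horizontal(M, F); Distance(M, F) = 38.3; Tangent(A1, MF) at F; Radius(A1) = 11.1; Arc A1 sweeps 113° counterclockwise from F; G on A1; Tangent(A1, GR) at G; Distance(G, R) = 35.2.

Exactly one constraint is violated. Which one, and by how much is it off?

Distance(G, R) = 35.2 — off by 8.20.

M = (0.00, 0.00) ✓; M.y = 0.00, F.y = 0.00 ✓; |MF| = 38.30 ✓; ∠(NF, FM) = 90.00° ✓; |NF| = 11.10 ✓; bearing(N→G) − bearing(N→F) = 113.0° ✓; |NG| = 11.10 ✓; ∠(NG, GR) = 90.00° ✓; |GR| = 27.00 ✗.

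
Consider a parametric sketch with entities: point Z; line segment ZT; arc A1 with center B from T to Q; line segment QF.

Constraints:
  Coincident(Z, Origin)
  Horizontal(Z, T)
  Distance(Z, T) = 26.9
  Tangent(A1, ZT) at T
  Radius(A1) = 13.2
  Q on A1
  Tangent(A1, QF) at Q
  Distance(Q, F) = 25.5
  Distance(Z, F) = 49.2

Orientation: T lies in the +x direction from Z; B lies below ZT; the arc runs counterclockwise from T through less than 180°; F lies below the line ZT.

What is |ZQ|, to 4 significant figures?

24.03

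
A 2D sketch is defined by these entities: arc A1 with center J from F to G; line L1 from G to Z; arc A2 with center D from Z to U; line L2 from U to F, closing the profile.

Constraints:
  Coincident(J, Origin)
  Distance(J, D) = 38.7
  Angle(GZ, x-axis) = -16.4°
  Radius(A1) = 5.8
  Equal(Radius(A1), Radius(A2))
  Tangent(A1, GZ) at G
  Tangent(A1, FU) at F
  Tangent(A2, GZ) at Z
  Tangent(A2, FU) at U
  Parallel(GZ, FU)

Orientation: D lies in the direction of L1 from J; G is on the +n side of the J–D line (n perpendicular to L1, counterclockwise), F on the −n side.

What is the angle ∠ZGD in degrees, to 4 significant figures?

8.524°

Tangency of A1 to both parallel lines with radius 5.8 puts G and F at J ± 5.8·n: G = (1.638, 5.564), F = (-1.638, -5.564). Equal radii place Z and U the same way about D: Z = D + 5.8·n = (38.76, -5.363), U = D − 5.8·n = (35.49, -16.49). Then cos ∠ZGD = GZ·GD / (|GZ||GD|), giving 8.524°.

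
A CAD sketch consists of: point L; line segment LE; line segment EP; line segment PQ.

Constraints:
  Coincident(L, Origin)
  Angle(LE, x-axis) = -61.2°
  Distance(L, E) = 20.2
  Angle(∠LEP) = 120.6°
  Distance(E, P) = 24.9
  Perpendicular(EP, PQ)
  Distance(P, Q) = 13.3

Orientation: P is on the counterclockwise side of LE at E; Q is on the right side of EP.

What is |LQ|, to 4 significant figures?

46.69

L is at the origin; LE runs at -61.2° with length 20.2, so E = 20.2·(cos -61.2°, sin -61.2°) = (9.731, -17.70). ∠LEP = 120.6°, so EP runs at -61.2° + (180° − 120.6°) = -1.800° from the x-axis; with |EP| = 24.9, P = E + 24.9·(cos -1.800°, sin -1.800°) = (34.62, -18.48). EP is perpendicular to PQ; with |PQ| = 13.3 on the right of EP, Q = P + 13.3·(-0.03141, -0.9995) = (34.20, -31.78). Then |LQ| = |Q − L| = 46.69.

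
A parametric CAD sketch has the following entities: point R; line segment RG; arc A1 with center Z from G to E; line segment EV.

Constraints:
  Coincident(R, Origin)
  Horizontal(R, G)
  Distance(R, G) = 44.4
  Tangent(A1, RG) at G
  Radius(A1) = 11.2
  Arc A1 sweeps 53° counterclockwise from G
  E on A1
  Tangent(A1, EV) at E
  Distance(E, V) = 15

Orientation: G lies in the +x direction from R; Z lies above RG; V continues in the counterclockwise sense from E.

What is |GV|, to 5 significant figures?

24.356

R is at the origin; RG is horizontal with |RG| = 44.4 and G on the +x side, so G = (44.400, 0.0000). Tangency of A1 to RG means the radius ZG is perpendicular to RG, so Z = G + (0, 11.2) = (44.400, 11.200). On A1, G sits at bearing -90° from Z; a 53° counterclockwise sweep puts E at bearing -37°, so E = Z + 11.2·(cos -37°, sin -37°) = (53.345, 4.4597). Tangency of A1 to EV means the radius ZE is perpendicular to EV, so EV runs along (−sin -37°, cos -37°); with |EV| = 15.0, V = (62.372, 16.439). Then |GV| = |V − G| = 24.356.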